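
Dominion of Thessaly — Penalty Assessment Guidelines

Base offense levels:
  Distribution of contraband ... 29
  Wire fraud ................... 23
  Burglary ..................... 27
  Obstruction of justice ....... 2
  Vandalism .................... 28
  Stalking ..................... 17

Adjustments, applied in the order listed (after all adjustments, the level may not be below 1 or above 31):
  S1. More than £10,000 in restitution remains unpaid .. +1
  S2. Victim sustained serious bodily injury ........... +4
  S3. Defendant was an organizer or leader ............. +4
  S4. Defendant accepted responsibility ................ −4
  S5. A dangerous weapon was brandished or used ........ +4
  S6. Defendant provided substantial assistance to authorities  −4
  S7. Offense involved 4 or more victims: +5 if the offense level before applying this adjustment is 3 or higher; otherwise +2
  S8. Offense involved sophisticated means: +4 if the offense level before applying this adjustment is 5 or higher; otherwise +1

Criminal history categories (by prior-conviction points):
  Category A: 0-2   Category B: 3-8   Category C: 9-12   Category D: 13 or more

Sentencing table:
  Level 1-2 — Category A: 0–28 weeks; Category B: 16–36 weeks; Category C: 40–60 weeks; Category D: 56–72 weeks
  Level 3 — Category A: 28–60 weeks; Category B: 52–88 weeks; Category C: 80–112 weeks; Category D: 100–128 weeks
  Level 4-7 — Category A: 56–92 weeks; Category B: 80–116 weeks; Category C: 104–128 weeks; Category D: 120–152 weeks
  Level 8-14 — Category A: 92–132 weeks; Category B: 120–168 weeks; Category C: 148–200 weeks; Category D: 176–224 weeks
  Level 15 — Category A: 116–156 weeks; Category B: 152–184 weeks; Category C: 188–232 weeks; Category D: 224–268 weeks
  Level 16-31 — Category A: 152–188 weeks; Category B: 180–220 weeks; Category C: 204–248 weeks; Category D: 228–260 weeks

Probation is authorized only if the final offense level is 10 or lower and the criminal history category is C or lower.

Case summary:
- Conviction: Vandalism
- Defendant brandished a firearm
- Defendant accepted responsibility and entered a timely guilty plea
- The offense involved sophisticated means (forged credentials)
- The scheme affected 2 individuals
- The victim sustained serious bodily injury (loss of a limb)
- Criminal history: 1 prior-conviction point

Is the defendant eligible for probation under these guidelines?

No

Base offense level for vandalism: 28.
S2 applies: 28 + 4 = 32.
S4 applies: 32 − 4 = 28.
S5 applies: 28 + 4 = 32.
S6 does not apply.
S8 applies (level before this adjustment is 32 ≥ 5, so +4): 32 + 4 = 36.
Level 36 exceeds the maximum of 31; capped at 31.
Final offense level: 31.
Criminal history: 1 prior point → Category A (0-2).
Level 31 falls in the 16-31 band.
Grid: Level 16-31 × Category A = 152-188 weeks.
Probation check: level 31 > 10 and category A ≤ C → not eligible.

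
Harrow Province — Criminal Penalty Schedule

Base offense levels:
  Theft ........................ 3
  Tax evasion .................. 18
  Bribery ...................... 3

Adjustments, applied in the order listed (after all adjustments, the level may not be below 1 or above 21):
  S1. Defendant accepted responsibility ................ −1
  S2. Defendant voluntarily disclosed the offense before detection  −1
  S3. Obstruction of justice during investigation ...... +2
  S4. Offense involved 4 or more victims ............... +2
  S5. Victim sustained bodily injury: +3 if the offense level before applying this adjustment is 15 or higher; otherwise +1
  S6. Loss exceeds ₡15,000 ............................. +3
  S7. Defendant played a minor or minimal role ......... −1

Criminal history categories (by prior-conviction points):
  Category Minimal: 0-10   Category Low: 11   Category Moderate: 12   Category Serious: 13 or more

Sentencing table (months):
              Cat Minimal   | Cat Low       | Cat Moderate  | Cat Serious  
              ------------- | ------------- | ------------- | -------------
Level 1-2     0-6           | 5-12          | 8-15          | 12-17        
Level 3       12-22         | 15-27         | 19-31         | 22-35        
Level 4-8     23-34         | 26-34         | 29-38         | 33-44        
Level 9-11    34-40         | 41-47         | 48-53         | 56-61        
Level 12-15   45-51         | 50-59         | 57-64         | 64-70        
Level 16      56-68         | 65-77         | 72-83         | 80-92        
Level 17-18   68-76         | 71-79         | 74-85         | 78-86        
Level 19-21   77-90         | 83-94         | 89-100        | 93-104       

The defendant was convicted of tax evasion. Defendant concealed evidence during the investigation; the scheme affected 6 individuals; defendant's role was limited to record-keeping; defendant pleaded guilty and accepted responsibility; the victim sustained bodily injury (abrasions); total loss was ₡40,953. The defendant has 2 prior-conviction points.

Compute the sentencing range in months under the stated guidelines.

Base offense level for tax evasion: 18.
S1 applies: 18 − 1 = 17.
S3 applies: 17 + 2 = 19.
S4 applies: 19 + 2 = 21.
S5 applies (level before this adjustment is 21 ≥ 15, so +3): 21 + 3 = 24.
S6 applies: 24 + 3 = 27.
S7 applies: 27 − 1 = 26.
Level 26 exceeds the maximum of 21; capped at 21.
Final offense level: 21.
Criminal history: 2 prior points → Category Minimal (0-10).
Level 21 falls in the 19-21 band.
Grid: Level 19-21 × Category Minimal = 77-90 months.

77-90 months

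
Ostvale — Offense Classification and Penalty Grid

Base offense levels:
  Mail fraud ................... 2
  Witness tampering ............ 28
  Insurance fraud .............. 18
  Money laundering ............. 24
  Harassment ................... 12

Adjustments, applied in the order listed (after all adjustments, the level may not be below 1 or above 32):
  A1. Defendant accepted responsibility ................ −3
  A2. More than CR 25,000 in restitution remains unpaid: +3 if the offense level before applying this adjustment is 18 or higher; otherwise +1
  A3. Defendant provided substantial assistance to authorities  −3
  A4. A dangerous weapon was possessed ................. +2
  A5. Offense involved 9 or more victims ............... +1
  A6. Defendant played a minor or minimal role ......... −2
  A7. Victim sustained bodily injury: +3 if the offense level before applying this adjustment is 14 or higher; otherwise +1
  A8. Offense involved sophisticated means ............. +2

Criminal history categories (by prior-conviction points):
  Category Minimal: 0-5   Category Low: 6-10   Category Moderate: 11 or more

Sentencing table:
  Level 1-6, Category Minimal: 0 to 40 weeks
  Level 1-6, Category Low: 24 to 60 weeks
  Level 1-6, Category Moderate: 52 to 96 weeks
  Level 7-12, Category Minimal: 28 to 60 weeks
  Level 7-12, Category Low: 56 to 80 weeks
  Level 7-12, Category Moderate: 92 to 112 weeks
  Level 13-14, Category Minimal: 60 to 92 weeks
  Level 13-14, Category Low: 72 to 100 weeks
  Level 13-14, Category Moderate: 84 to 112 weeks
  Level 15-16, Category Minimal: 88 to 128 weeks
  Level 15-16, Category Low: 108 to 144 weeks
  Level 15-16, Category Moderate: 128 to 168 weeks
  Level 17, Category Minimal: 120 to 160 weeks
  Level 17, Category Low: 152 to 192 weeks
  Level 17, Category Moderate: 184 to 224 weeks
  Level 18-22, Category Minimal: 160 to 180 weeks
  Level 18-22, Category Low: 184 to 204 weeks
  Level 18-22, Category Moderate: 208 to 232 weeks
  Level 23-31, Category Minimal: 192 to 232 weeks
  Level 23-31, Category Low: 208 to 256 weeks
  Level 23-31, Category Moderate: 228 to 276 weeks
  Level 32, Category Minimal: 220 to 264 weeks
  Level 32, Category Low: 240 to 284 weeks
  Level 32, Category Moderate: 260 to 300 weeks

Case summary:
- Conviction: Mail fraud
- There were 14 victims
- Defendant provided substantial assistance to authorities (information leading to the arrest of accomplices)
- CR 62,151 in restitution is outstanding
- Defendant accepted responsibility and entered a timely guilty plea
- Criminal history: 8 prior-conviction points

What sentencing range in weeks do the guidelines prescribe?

24-60 weeks

Base offense level for mail fraud: 2.
A1 applies: 2 − 3 = -1.
A2 applies (level before this adjustment is -1 < 18, so +1): -1 + 1 = 0.
A3 applies: 0 − 3 = -3.
A5 applies: -3 + 1 = -2.
A7 does not apply.
Level -2 is below the minimum of 1; floored at 1.
Final offense level: 1.
Criminal history: 8 prior points → Category Low (6-10).
Level 1 falls in the 1-6 band.
Grid: Level 1-6 × Category Low = 24-60 weeks.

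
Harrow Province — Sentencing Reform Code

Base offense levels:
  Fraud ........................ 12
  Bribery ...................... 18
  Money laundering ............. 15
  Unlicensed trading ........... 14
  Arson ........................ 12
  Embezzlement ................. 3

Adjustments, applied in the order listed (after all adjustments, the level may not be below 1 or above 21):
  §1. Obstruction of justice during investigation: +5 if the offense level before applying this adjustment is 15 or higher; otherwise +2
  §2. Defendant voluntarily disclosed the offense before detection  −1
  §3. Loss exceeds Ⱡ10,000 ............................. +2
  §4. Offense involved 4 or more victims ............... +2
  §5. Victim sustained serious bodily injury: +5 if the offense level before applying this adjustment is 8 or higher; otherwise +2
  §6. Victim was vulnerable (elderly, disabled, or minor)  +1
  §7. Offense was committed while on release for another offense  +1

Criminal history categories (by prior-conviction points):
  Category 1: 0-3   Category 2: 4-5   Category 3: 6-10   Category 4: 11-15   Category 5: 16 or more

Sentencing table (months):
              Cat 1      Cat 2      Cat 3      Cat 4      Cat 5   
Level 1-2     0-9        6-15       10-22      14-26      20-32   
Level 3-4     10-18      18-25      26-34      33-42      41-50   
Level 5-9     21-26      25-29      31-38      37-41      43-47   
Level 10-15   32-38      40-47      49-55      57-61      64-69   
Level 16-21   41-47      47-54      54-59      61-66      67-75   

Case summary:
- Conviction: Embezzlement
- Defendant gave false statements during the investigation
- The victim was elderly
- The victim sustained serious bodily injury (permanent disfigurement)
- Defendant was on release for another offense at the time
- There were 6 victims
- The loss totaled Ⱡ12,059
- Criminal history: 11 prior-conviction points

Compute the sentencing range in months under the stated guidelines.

Base offense level for embezzlement: 3.
§1 applies (level before this adjustment is 3 < 15, so +2): 3 + 2 = 5.
§3 applies: 5 + 2 = 7.
§4 applies: 7 + 2 = 9.
§5 applies (level before this adjustment is 9 ≥ 8, so +5): 9 + 5 = 14.
§6 applies: 14 + 1 = 15.
§7 applies: 15 + 1 = 16.
Final offense level: 16.
Criminal history: 11 prior points → Category 4 (11-15).
Level 16 falls in the 16-21 band.
Grid: Level 16-21 × Category 4 = 61-66 months.

61-66 months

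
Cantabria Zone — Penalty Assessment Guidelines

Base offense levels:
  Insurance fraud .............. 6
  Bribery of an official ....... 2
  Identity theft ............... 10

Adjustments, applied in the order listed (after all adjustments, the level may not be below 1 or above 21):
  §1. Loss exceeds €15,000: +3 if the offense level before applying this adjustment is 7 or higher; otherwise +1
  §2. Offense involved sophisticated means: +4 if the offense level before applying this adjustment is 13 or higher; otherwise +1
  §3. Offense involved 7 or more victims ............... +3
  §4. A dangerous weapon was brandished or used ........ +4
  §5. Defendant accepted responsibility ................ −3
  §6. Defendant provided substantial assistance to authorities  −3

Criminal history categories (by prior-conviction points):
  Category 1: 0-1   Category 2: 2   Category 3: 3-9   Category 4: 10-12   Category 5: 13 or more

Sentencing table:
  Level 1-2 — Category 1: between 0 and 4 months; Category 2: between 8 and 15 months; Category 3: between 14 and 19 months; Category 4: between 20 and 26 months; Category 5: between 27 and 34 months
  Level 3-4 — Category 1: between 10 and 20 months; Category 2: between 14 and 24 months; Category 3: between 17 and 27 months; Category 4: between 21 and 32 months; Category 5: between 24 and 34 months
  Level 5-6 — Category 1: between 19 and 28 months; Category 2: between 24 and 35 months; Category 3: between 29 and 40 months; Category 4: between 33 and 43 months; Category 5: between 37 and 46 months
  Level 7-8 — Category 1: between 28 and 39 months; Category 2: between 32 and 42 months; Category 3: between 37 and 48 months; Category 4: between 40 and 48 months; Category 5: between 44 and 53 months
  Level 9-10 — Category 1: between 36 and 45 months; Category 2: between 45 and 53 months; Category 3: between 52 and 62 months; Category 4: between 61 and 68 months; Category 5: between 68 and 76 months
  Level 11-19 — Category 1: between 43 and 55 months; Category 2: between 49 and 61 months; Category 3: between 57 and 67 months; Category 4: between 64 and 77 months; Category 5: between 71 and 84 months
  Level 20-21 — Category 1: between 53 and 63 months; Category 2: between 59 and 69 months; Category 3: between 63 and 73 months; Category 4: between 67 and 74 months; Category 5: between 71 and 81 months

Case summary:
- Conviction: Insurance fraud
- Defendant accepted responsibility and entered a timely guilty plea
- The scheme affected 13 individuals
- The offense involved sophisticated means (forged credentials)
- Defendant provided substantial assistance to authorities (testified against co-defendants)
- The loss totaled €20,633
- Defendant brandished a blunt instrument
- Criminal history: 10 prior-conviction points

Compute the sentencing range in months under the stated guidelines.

Base offense level for insurance fraud: 6.
§1 applies (level before this adjustment is 6 < 7, so +1): 6 + 1 = 7.
§2 applies (level before this adjustment is 7 < 13, so +1): 7 + 1 = 8.
§3 applies: 8 + 3 = 11.
§4 applies: 11 + 4 = 15.
§5 applies: 15 − 3 = 12.
§6 applies: 12 − 3 = 9.
Final offense level: 9.
Criminal history: 10 prior points → Category 4 (10-12).
Level 9 falls in the 9-10 band.
Grid: Level 9-10 × Category 4 = 61-68 months.

61-68 months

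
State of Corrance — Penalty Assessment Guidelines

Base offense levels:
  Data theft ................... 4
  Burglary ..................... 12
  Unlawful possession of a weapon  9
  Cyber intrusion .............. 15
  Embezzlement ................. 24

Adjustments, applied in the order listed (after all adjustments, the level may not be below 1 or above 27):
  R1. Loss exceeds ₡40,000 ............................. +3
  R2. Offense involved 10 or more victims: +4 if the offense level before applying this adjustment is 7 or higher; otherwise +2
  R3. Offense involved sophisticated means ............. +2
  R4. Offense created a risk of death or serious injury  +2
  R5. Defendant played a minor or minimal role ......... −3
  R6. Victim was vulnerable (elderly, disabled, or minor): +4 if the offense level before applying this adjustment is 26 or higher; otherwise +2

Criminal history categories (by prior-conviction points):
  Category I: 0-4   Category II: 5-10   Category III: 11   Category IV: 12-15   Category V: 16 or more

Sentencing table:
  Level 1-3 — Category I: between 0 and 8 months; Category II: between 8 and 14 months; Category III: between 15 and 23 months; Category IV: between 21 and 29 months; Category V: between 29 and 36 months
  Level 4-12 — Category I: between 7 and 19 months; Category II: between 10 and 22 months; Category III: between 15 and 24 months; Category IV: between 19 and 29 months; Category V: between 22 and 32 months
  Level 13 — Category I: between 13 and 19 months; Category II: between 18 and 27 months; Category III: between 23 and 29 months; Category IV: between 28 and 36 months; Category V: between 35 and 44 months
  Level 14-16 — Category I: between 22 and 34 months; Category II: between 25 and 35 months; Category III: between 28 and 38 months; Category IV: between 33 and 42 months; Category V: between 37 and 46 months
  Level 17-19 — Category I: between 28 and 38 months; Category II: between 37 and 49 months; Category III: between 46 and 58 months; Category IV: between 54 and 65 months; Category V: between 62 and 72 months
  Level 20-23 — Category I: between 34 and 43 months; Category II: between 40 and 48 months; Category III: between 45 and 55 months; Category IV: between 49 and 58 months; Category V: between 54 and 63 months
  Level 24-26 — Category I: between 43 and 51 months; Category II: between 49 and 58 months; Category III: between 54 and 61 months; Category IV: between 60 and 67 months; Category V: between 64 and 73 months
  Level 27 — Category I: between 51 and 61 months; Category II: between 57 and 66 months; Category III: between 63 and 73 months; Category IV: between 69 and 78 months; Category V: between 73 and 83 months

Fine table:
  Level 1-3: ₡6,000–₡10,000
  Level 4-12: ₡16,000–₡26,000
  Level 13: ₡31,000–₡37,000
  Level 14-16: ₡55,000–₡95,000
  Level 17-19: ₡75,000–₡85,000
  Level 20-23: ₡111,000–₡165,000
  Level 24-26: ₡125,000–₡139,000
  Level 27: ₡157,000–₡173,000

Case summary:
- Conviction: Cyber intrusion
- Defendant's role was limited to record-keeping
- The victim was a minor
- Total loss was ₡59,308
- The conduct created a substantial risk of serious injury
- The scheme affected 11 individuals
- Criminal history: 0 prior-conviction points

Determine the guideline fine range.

Base offense level for cyber intrusion: 15.
R1 applies: 15 + 3 = 18.
R2 applies (level before this adjustment is 18 ≥ 7, so +4): 18 + 4 = 22.
R4 applies: 22 + 2 = 24.
R5 applies: 24 − 3 = 21.
R6 applies (level before this adjustment is 21 < 26, so +2): 21 + 2 = 23.
Final offense level: 23.
Level 23 falls in the 20-23 band.
Fine table: Level 20-23 → ₡111,000–₡165,000.

₡111,000–₡165,000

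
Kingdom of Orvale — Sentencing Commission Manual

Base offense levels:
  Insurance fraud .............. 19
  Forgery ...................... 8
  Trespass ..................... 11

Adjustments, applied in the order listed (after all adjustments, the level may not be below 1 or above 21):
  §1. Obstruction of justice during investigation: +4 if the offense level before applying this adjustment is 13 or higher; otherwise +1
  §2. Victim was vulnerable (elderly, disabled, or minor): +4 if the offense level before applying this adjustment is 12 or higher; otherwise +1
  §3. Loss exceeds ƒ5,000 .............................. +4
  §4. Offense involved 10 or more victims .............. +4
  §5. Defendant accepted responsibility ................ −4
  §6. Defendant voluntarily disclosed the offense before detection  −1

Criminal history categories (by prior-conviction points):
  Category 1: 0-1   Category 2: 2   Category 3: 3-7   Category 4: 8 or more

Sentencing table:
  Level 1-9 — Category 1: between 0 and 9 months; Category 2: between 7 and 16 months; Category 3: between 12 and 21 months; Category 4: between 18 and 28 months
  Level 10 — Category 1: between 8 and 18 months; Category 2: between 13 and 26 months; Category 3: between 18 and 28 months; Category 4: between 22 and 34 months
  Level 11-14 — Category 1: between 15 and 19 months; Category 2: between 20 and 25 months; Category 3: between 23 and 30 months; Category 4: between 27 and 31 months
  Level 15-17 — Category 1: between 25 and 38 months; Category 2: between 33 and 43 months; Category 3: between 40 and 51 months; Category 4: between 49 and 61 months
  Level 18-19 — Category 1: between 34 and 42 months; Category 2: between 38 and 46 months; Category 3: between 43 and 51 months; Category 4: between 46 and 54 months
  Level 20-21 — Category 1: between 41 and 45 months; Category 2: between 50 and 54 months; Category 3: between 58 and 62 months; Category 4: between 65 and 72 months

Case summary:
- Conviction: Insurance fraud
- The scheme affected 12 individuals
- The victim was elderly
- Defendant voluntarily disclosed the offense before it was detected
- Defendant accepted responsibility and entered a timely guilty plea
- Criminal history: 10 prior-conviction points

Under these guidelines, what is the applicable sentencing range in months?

Base offense level for insurance fraud: 19.
§2 applies (level before this adjustment is 19 ≥ 12, so +4): 19 + 4 = 23.
§4 applies: 23 + 4 = 27.
§5 applies: 27 − 4 = 23.
§6 applies: 23 − 1 = 22.
Level 22 exceeds the maximum of 21; capped at 21.
Final offense level: 21.
Criminal history: 10 prior points → Category 4 (8+).
Level 21 falls in the 20-21 band.
Grid: Level 20-21 × Category 4 = 65-72 months.

65-72 months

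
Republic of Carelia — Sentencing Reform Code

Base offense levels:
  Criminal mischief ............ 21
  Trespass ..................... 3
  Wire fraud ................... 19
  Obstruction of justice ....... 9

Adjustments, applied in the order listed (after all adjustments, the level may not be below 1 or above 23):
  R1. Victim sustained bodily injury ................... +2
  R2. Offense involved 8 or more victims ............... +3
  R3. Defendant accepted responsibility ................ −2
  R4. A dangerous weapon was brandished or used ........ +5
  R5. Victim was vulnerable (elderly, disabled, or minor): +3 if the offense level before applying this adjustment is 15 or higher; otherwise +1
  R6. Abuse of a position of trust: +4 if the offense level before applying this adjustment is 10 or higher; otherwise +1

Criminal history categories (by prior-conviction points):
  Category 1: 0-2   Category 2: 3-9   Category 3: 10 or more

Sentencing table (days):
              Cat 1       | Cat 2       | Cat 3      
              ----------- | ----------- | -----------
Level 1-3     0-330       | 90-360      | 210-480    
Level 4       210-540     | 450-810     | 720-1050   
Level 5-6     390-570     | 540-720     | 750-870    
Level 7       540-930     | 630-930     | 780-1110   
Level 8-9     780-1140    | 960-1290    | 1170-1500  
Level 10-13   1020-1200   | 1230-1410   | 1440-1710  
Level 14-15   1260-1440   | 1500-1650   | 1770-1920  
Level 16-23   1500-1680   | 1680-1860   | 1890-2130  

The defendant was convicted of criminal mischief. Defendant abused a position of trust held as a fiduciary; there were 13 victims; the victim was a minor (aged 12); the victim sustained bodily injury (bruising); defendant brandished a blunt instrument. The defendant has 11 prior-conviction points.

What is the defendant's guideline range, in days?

Base offense level for criminal mischief: 21.
R1 applies: 21 + 2 = 23.
R2 applies: 23 + 3 = 26.
R3 does not apply.
R4 applies: 26 + 5 = 31.
R5 applies (level before this adjustment is 31 ≥ 15, so +3): 31 + 3 = 34.
R6 applies (level before this adjustment is 34 ≥ 10, so +4): 34 + 4 = 38.
Level 38 exceeds the maximum of 23; capped at 23.
Final offense level: 23.
Criminal history: 11 prior points → Category 3 (10+).
Level 23 falls in the 16-23 band.
Grid: Level 16-23 × Category 3 = 1890-2130 days.

1890-2130 days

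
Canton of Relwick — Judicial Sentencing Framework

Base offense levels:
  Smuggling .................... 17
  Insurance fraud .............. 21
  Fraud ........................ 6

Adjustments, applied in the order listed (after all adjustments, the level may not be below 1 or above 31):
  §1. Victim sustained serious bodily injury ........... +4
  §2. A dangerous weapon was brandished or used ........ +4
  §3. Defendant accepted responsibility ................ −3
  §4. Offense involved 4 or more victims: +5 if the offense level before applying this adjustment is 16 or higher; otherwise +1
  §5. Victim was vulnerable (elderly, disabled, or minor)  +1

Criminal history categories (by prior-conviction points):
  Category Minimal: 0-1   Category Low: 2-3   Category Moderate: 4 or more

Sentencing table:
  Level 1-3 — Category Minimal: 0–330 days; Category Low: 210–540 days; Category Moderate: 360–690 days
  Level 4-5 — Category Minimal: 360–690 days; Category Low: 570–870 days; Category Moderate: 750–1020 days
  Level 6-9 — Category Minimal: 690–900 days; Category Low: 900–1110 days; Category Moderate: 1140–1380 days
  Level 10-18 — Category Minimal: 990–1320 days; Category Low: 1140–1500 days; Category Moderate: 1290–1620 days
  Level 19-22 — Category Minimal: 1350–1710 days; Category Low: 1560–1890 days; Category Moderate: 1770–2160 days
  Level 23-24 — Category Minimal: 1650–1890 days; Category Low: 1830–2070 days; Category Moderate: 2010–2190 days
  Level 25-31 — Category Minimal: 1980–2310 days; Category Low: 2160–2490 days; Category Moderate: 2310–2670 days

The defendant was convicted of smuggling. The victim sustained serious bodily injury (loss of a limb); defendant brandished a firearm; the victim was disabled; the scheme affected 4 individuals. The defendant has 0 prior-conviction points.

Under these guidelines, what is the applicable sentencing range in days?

Base offense level for smuggling: 17.
§1 applies: 17 + 4 = 21.
§2 applies: 21 + 4 = 25.
§4 applies (level before this adjustment is 25 ≥ 16, so +5): 25 + 5 = 30.
§5 applies: 30 + 1 = 31.
Final offense level: 31.
Criminal history: 0 prior points → Category Minimal (0-1).
Level 31 falls in the 25-31 band.
Grid: Level 25-31 × Category Minimal = 1980-2310 days.

1980-2310 days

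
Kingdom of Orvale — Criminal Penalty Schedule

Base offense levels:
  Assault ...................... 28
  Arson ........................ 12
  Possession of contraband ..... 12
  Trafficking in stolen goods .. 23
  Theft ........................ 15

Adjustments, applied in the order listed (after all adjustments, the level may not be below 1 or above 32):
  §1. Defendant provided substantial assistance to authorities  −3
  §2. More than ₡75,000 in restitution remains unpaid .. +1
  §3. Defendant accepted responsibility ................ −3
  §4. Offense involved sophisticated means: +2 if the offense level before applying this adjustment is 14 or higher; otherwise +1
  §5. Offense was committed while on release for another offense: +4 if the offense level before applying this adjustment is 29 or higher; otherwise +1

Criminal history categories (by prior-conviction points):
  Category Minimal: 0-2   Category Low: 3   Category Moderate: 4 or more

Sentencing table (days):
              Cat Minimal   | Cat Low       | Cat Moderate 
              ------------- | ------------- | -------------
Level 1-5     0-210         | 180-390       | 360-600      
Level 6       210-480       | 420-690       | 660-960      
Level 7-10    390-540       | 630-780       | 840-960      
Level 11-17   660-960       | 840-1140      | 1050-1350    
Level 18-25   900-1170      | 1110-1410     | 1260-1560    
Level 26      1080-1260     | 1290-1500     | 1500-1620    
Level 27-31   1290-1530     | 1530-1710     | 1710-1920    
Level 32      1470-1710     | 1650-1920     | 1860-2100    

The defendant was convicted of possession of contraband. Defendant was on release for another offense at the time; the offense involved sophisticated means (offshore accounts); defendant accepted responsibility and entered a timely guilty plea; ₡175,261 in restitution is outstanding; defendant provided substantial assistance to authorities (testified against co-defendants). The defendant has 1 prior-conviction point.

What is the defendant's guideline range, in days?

Base offense level for possession of contraband: 12.
§1 applies: 12 − 3 = 9.
§2 applies: 9 + 1 = 10.
§3 applies: 10 − 3 = 7.
§4 applies (level before this adjustment is 7 < 14, so +1): 7 + 1 = 8.
§5 applies (level before this adjustment is 8 < 29, so +1): 8 + 1 = 9.
Final offense level: 9.
Criminal history: 1 prior point → Category Minimal (0-2).
Level 9 falls in the 7-10 band.
Grid: Level 7-10 × Category Minimal = 390-540 days.

390-540 days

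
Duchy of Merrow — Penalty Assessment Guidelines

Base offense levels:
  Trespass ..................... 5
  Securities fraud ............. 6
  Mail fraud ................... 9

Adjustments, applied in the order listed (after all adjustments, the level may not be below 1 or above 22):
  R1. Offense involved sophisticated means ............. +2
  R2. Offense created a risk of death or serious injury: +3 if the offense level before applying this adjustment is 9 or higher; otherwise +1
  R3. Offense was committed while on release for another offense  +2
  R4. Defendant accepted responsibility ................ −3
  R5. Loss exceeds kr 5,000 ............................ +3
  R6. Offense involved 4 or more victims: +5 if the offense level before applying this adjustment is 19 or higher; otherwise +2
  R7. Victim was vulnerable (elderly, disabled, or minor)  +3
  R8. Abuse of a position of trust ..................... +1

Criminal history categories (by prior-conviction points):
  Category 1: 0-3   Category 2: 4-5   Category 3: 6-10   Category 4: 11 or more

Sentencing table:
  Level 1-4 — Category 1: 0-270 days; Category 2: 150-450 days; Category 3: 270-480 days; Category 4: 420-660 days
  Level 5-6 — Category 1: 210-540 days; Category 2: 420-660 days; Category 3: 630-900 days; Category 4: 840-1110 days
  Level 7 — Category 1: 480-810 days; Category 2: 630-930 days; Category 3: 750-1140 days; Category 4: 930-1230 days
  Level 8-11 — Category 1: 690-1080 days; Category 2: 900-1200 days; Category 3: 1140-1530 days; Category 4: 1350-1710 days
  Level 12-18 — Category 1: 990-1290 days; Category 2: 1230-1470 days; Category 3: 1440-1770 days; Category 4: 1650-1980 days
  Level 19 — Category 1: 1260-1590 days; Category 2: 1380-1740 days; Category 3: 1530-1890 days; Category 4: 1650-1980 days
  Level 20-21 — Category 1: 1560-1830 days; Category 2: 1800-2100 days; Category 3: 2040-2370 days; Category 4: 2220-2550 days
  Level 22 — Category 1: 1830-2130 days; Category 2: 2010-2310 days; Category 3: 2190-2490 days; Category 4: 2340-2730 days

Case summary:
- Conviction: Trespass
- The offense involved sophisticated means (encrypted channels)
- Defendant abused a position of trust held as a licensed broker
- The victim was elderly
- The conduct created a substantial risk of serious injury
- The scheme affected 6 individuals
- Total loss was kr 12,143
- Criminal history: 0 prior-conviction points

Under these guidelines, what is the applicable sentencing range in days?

Base offense level for trespass: 5.
R1 applies: 5 + 2 = 7.
R2 applies (level before this adjustment is 7 < 9, so +1): 7 + 1 = 8.
R3 does not apply.
R4 does not apply.
R5 applies: 8 + 3 = 11.
R6 applies (level before this adjustment is 11 < 19, so +2): 11 + 2 = 13.
R7 applies: 13 + 3 = 16.
R8 applies: 16 + 1 = 17.
Final offense level: 17.
Criminal history: 0 prior points → Category 1 (0-3).
Level 17 falls in the 12-18 band.
Grid: Level 12-18 × Category 1 = 990-1290 days.

990-1290 days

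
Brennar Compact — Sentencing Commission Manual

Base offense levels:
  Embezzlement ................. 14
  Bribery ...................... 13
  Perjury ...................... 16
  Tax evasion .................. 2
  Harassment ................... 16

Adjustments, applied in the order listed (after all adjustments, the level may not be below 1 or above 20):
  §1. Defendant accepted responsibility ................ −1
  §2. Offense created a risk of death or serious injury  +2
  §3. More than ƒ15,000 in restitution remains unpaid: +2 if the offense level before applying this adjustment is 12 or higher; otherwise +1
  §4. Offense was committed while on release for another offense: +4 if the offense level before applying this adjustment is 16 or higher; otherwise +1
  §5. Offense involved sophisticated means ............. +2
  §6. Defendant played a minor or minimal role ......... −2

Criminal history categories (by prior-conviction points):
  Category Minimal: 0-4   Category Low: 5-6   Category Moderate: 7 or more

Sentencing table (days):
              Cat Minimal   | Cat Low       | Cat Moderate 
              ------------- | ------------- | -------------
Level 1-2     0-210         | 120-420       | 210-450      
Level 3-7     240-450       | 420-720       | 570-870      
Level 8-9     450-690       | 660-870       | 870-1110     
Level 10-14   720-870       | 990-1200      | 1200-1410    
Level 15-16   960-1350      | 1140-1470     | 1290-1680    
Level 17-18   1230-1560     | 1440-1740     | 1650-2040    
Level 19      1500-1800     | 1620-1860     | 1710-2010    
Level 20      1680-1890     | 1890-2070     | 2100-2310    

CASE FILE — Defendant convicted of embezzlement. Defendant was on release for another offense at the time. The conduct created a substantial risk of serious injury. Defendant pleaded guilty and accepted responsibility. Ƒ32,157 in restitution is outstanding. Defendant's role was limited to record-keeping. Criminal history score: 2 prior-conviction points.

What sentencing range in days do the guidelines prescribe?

Base offense level for embezzlement: 14.
§1 applies: 14 − 1 = 13.
§2 applies: 13 + 2 = 15.
§3 applies (level before this adjustment is 15 ≥ 12, so +2): 15 + 2 = 17.
§4 applies (level before this adjustment is 17 ≥ 16, so +4): 17 + 4 = 21.
§5 does not apply.
§6 applies: 21 − 2 = 19.
Final offense level: 19.
Criminal history: 2 prior points → Category Minimal (0-4).
Level 19 falls in the 19 band.
Grid: Level 19 × Category Minimal = 1500-1800 days.

1500-1800 days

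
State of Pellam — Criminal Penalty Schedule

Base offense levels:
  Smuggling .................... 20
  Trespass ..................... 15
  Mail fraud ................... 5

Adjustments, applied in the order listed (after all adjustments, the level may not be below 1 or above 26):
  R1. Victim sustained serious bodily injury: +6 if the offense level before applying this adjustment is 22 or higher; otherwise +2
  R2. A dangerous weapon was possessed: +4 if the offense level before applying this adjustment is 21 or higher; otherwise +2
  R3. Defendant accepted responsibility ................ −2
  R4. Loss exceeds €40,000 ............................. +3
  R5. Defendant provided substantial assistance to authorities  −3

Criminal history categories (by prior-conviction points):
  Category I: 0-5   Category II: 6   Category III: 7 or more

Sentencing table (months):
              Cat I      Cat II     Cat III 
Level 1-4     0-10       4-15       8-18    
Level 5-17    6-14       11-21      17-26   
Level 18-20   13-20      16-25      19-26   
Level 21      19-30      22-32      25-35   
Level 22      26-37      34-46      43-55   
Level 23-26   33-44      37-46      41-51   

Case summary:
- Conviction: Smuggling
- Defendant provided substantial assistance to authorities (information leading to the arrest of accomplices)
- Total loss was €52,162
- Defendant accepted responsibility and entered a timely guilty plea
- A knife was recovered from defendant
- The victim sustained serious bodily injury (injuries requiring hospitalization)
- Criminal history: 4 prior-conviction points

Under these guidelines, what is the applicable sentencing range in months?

33-44 months

Base offense level for smuggling: 20.
R1 applies (level before this adjustment is 20 < 22, so +2): 20 + 2 = 22.
R2 applies (level before this adjustment is 22 ≥ 21, so +4): 22 + 4 = 26.
R3 applies: 26 − 2 = 24.
R4 applies: 24 + 3 = 27.
R5 applies: 27 − 3 = 24.
Final offense level: 24.
Criminal history: 4 prior points → Category I (0-5).
Level 24 falls in the 23-26 band.
Grid: Level 23-26 × Category I = 33-44 months.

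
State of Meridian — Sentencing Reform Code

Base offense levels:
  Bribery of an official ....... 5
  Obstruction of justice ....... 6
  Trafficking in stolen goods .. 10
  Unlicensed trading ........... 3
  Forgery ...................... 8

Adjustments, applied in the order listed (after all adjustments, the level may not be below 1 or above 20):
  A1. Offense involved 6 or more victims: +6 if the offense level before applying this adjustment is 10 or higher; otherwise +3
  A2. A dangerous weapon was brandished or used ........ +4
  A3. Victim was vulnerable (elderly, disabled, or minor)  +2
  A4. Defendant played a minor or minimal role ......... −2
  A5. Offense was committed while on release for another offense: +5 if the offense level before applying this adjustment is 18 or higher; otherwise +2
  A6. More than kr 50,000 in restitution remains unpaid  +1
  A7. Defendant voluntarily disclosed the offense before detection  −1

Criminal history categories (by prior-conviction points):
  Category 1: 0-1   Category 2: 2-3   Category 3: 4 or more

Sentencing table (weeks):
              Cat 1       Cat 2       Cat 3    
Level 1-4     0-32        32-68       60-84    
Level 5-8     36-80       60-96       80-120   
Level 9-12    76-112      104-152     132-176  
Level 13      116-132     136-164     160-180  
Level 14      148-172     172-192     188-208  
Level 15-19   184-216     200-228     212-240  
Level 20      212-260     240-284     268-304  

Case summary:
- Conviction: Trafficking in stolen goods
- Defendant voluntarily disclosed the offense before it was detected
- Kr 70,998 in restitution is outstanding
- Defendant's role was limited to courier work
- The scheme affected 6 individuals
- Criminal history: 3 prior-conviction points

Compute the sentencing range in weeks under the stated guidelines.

172-192 weeks

Base offense level for trafficking in stolen goods: 10.
A1 applies (level before this adjustment is 10 ≥ 10, so +6): 10 + 6 = 16.
A2 does not apply.
A3 does not apply.
A4 applies: 16 − 2 = 14.
A5 does not apply.
A6 applies: 14 + 1 = 15.
A7 applies: 15 − 1 = 14.
Final offense level: 14.
Criminal history: 3 prior points → Category 2 (2-3).
Level 14 falls in the 14 band.
Grid: Level 14 × Category 2 = 172-192 weeks.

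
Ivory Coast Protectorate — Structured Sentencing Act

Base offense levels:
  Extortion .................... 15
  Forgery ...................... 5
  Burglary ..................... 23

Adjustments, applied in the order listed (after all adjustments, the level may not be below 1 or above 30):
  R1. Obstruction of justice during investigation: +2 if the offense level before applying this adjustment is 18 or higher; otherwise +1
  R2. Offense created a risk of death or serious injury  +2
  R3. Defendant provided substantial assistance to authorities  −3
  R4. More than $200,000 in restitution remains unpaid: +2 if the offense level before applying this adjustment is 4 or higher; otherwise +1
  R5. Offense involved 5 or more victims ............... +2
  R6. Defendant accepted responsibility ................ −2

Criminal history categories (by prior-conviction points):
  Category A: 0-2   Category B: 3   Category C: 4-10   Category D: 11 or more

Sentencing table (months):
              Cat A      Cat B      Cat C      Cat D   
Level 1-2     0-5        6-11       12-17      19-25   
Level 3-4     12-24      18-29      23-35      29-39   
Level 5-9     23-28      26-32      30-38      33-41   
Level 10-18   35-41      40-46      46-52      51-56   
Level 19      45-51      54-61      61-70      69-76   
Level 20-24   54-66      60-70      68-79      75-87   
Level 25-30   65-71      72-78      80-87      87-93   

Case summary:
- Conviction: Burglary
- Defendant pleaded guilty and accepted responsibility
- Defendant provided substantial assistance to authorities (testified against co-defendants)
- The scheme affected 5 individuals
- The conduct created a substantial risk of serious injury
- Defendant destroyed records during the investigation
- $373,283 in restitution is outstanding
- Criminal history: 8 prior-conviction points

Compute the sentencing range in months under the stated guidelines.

Base offense level for burglary: 23.
R1 applies (level before this adjustment is 23 ≥ 18, so +2): 23 + 2 = 25.
R2 applies: 25 + 2 = 27.
R3 applies: 27 − 3 = 24.
R4 applies (level before this adjustment is 24 ≥ 4, so +2): 24 + 2 = 26.
R5 applies: 26 + 2 = 28.
R6 applies: 28 − 2 = 26.
Final offense level: 26.
Criminal history: 8 prior points → Category C (4-10).
Level 26 falls in the 25-30 band.
Grid: Level 25-30 × Category C = 80-87 months.

80-87 months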